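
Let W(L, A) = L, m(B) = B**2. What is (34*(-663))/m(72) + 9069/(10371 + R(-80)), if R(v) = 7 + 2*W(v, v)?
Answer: -5092235/1471392 ≈ -3.4608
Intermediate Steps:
R(v) = 7 + 2*v
(34*(-663))/m(72) + 9069/(10371 + R(-80)) = (34*(-663))/(72**2) + 9069/(10371 + (7 + 2*(-80))) = -22542/5184 + 9069/(10371 + (7 - 160)) = -22542*1/5184 + 9069/(10371 - 153) = -3757/864 + 9069/10218 = -3757/864 + 9069*(1/10218) = -3757/864 + 3023/3406 = -5092235/1471392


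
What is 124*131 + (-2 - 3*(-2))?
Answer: 16248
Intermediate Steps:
124*131 + (-2 - 3*(-2)) = 16244 + (-2 + 6) = 16244 + 4 = 16248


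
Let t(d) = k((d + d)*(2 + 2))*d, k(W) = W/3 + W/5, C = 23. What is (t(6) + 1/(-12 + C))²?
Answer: 71453209/3025 ≈ 23621.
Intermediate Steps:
k(W) = 8*W/15 (k(W) = W*(⅓) + W*(⅕) = W/3 + W/5 = 8*W/15)
t(d) = 64*d²/15 (t(d) = (8*((d + d)*(2 + 2))/15)*d = (8*((2*d)*4)/15)*d = (8*(8*d)/15)*d = (64*d/15)*d = 64*d²/15)
(t(6) + 1/(-12 + C))² = ((64/15)*6² + 1/(-12 + 23))² = ((64/15)*36 + 1/11)² = (768/5 + 1/11)² = (8453/55)² = 71453209/3025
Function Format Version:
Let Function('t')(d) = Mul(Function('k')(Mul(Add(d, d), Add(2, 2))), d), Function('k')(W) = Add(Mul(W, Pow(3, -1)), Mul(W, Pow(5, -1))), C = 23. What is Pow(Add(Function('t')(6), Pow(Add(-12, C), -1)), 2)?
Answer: Rational(71453209, 3025) ≈ 23621.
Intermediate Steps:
Function('k')(W) = Mul(Rational(8, 15), W) (Function('k')(W) = Add(Mul(W, Rational(1, 3)), Mul(W, Rational(1, 5))) = Add(Mul(Rational(1, 3), W), Mul(Rational(1, 5), W)) = Mul(Rational(8, 15), W))
Function('t')(d) = Mul(Rational(64, 15), Pow(d, 2)) (Function('t')(d) = Mul(Mul(Rational(8, 15), Mul(Add(d, d), Add(2, 2))), d) = Mul(Mul(Rational(8, 15), Mul(Mul(2, d), 4)), d) = Mul(Mul(Rational(8, 15), Mul(8, d)), d) = Mul(Mul(Rational(64, 15), d), d) = Mul(Rational(64, 15), Pow(d, 2)))
Pow(Add(Function('t')(6), Pow(Add(-12, C), -1)), 2) = Pow(Add(Mul(Rational(64, 15), Pow(6, 2)), Pow(Add(-12, 23), -1)), 2) = Pow(Add(Mul(Rational(64, 15), 36), Pow(11, -1)), 2) = Pow(Add(Rational(768, 5), Rational(1, 11)), 2) = Pow(Rational(8453, 55), 2) = Rational(71453209, 3025)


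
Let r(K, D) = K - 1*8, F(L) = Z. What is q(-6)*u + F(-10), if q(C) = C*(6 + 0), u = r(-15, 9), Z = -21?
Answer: 807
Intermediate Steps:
F(L) = -21
r(K, D) = -8 + K (r(K, D) = K - 8 = -8 + K)
u = -23 (u = -8 - 15 = -23)
q(C) = 6*C (q(C) = C*6 = 6*C)
q(-6)*u + F(-10) = (6*(-6))*(-23) - 21 = -36*(-23) - 21 = 828 - 21 = 807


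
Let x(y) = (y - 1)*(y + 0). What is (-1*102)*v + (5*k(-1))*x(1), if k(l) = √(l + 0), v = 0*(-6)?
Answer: 0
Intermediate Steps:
v = 0
x(y) = y*(-1 + y) (x(y) = (-1 + y)*y = y*(-1 + y))
k(l) = √l
(-1*102)*v + (5*k(-1))*x(1) = -1*102*0 + (5*√(-1))*(1*(-1 + 1)) = -102*0 + (5*I)*(1*0) = 0 + (5*I)*0 = 0 + 0 = 0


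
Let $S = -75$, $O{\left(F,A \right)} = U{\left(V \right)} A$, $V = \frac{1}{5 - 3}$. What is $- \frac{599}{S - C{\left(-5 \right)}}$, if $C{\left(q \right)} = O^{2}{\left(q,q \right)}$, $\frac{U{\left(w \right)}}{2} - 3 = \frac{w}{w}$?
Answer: $\frac{599}{1675} \approx 0.35761$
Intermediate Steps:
$V = \frac{1}{2} \approx 0.5$
$U{\left(w \right)} = 8$ ($U{\left(w \right)} = 6 + 2 \frac{w}{w} = 6 + 2 \cdot 1 = 6 + 2 = 8$)
$O{\left(F,A \right)} = 8 A$
$C{\left(q \right)} = 64 q^{2}$ ($C{\left(q \right)} = \left(8 q\right)^{2} = 64 q^{2}$)
$- \frac{599}{S - C{\left(-5 \right)}} = - \frac{599}{-75 - 64 \left(-5\right)^{2}} = - \frac{599}{-75 - 64 \cdot 25} = - \frac{599}{-75 - 1600} = - \frac{599}{-1675} = \left(-599\right) \left(- \frac{1}{1675}\right) = \frac{599}{1675}$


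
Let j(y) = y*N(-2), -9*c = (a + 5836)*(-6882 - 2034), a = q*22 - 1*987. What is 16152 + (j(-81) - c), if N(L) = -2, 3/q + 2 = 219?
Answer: -3116812214/651 ≈ -4.7877e+6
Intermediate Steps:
q = 3/217 (q = 3/(-2 + 219) = 3/217 ≈ 0.013825)
a = -214113/217 (a = (3/217)*22 - 1*987 = 66/217 - 987 = -214113/217 ≈ -986.70)
c = 3127432628/651 (c = -(-214113/217 + 5836)*(-6882 - 2034)/9 = -1052299*(-8916)/1953 = -⅑*(-9382297884/217) = 3127432628/651 ≈ 4.8040e+6)
j(y) = -2*y (j(y) = y*(-2) = -2*y)
16152 + (j(-81) - c) = 16152 + (-2*(-81) - 1*3127432628/651) = 16152 + (162 - 3127432628/651) = 16152 - 3127327166/651 = -3116812214/651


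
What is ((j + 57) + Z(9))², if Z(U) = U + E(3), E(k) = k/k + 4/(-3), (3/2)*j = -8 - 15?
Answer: 22801/9 ≈ 2533.4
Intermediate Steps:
j = -46/3 (j = 2*(-8 - 15)/3 = (⅔)*(-23) = -46/3 ≈ -15.333)
E(k) = -⅓ (E(k) = 1 + 4*(-⅓) = 1 - 4/3 = -⅓)
Z(U) = -⅓ + U (Z(U) = U - ⅓ = -⅓ + U)
((j + 57) + Z(9))² = ((-46/3 + 57) + (-⅓ + 9))² = (125/3 + 26/3)² = (151/3)² = 22801/9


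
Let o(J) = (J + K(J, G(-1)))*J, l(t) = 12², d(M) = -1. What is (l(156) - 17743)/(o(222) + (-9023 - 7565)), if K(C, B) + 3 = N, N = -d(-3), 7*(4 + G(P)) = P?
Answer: -17599/32252 ≈ -0.54567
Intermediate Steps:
G(P) = -4 + P/7
N = 1 (N = -1*(-1) = 1)
l(t) = 144
K(C, B) = -2 (K(C, B) = -3 + 1 = -2)
o(J) = J*(-2 + J) (o(J) = (J - 2)*J = (-2 + J)*J = J*(-2 + J))
(l(156) - 17743)/(o(222) + (-9023 - 7565)) = (144 - 17743)/(222*(-2 + 222) + (-9023 - 7565)) = -17599/(222*220 - 16588) = -17599/(48840 - 16588) = -17599/32252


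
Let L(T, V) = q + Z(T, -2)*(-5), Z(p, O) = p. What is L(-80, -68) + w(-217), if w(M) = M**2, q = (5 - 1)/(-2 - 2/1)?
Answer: 47488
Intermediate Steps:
q = -1 (q = 4/(-2 - 2*1) = 4/(-2 - 2) = 4/(-4) = 4*(-1/4) = -1)
L(T, V) = -1 - 5*T (L(T, V) = -1 + T*(-5) = -1 - 5*T)
L(-80, -68) + w(-217) = (-1 - 5*(-80)) + (-217)**2 = (-1 + 400) + 47089 = 399 + 47089 = 47488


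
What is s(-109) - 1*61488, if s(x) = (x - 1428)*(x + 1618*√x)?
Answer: 106045 - 2486866*I*√109 ≈ 1.0605e+5 - 2.5964e+7*I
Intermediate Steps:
s(x) = (-1428 + x)*(x + 1618*√x)
s(-109) - 1*61488 = ((-109)² - 2310504*I*√109 - 1428*(-109) + 1618*(-109)^(3/2)) - 1*61488 = (11881 - 2310504*I*√109 + 155652 + 1618*(-109*I*√109)) - 61488 = (11881 - 2310504*I*√109 + 155652 - 176362*I*√109) - 61488 = (167533 - 2486866*I*√109) - 61488 = 106045 - 2486866*I*√109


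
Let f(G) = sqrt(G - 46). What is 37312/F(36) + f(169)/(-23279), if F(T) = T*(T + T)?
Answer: 1166/81 - sqrt(123)/23279 ≈ 14.395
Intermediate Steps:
F(T) = 2*T**2 (F(T) = T*(2*T) = 2*T**2)
f(G) = sqrt(-46 + G)
37312/F(36) + f(169)/(-23279) = 37312/((2*36**2)) + sqrt(-46 + 169)/(-23279) = 37312/((2*1296)) + sqrt(123)*(-1/23279) = 37312/2592 - sqrt(123)/23279 = 37312*(1/2592) - sqrt(123)/23279 = 1166/81 - sqrt(123)/23279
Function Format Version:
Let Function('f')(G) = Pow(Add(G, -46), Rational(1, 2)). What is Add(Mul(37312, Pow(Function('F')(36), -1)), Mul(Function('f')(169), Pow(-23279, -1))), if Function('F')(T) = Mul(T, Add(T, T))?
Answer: Add(Rational(1166, 81), Mul(Rational(-1, 23279), Pow(123, Rational(1, 2)))) ≈ 14.395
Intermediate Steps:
Function('F')(T) = Mul(2, Pow(T, 2)) (Function('F')(T) = Mul(T, Mul(2, T)) = Mul(2, Pow(T, 2)))
Function('f')(G) = Pow(Add(-46, G), Rational(1, 2))
Add(Mul(37312, Pow(Function('F')(36), -1)), Mul(Function('f')(169), Pow(-23279, -1))) = Add(Mul(37312, Pow(Mul(2, Pow(36, 2)), -1)), Mul(Pow(Add(-46, 169), Rational(1, 2)), Pow(-23279, -1))) = Add(Mul(37312, Pow(Mul(2, 1296), -1)), Mul(Pow(123, Rational(1, 2)), Rational(-1, 23279))) = Add(Mul(37312, Pow(2592, -1)), Mul(Rational(-1, 23279), Pow(123, Rational(1, 2)))) = Add(Mul(37312, Rational(1, 2592)), Mul(Rational(-1, 23279), Pow(123, Rational(1, 2)))) = Add(Rational(1166, 81), Mul(Rational(-1, 23279), Pow(123, Rational(1, 2))))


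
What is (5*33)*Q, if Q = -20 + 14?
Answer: -990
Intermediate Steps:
Q = -6
(5*33)*Q = (5*33)*(-6) = 165*(-6) = -990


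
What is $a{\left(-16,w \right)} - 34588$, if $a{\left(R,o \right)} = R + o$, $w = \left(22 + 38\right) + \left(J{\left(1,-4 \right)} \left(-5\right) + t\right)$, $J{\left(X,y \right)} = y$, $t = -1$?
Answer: $-34525$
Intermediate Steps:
$w = 79$ ($w = \left(22 + 38\right) - -19 = 60 + \left(20 - 1\right) = 60 + 19 = 79$)
$a{\left(-16,w \right)} - 34588 = \left(-16 + 79\right) - 34588 = 63 - 34588 = -34525$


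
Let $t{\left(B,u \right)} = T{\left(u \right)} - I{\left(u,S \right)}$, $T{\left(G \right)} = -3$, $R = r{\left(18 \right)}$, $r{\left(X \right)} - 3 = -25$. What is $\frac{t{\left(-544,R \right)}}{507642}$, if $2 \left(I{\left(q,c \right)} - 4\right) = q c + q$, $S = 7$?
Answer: $\frac{27}{169214} \approx 0.00015956$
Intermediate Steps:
$r{\left(X \right)} = -22$ ($r{\left(X \right)} = 3 - 25 = -22$)
$R = -22$
$I{\left(q,c \right)} = 4 + \frac{q}{2} + \frac{c q}{2}$ ($I{\left(q,c \right)} = 4 + \frac{q c + q}{2} = 4 + \frac{c q + q}{2} = 4 + \frac{q + c q}{2} = 4 + \left(\frac{q}{2} + \frac{c q}{2}\right) = 4 + \frac{q}{2} + \frac{c q}{2}$)
$t{\left(B,u \right)} = -7 - 4 u$ ($t{\left(B,u \right)} = -3 - \left(4 + \frac{u}{2} + \frac{1}{2} \cdot 7 u\right) = -3 - \left(4 + \frac{u}{2} + \frac{7 u}{2}\right) = -3 - \left(4 + 4 u\right) = -7 - 4 u$)
$\frac{t{\left(-544,R \right)}}{507642} = \frac{-7 - -88}{507642} = \left(-7 + 88\right) \frac{1}{507642} = 81 \cdot \frac{1}{507642} = \frac{27}{169214}$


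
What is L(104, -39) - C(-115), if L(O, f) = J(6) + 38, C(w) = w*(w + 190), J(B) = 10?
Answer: 8673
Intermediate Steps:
C(w) = w*(190 + w)
L(O, f) = 48 (L(O, f) = 10 + 38 = 48)
L(104, -39) - C(-115) = 48 - (-115)*(190 - 115) = 48 - (-115)*75 = 48 - 1*(-8625) = 48 + 8625 = 8673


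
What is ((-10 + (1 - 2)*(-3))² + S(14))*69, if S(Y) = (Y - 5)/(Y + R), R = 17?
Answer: 105432/31 ≈ 3401.0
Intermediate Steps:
S(Y) = (-5 + Y)/(17 + Y) (S(Y) = (Y - 5)/(Y + 17) = (-5 + Y)/(17 + Y))
((-10 + (1 - 2)*(-3))² + S(14))*69 = ((-10 + (1 - 2)*(-3))² + (-5 + 14)/(17 + 14))*69 = ((-10 - 1*(-3))² + 9/31)*69 = ((-10 + 3)² + (1/31)*9)*69 = ((-7)² + 9/31)*69 = (49 + 9/31)*69 = (1528/31)*69 = 105432/31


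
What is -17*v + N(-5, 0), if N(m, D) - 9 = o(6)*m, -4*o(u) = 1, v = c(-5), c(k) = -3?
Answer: 245/4 ≈ 61.250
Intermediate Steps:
v = -3
o(u) = -¼ (o(u) = -¼*1 = -¼)
N(m, D) = 9 - m/4
-17*v + N(-5, 0) = -17*(-3) + (9 - ¼*(-5)) = 51 + (9 + 5/4) = 51 + 41/4 = 245/4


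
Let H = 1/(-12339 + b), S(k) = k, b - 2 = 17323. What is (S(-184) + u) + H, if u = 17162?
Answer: 84652309/4986 ≈ 16978.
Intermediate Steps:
b = 17325 (b = 2 + 17323 = 17325)
H = 1/4986 (H = 1/(-12339 + 17325) = 1/4986 ≈ 0.00020056)
(S(-184) + u) + H = (-184 + 17162) + 1/4986 = 16978 + 1/4986 = 84652309/4986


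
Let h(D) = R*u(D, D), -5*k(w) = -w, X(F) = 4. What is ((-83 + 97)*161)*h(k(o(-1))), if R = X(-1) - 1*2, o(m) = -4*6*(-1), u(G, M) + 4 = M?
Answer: 18032/5 ≈ 3606.4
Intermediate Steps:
u(G, M) = -4 + M
o(m) = 24 (o(m) = -24*(-1) = 24)
R = 2 (R = 4 - 1*2 = 4 - 2 = 2)
k(w) = w/5 (k(w) = -(-1)*w/5 = w/5)
h(D) = -8 + 2*D (h(D) = 2*(-4 + D) = -8 + 2*D)
((-83 + 97)*161)*h(k(o(-1))) = ((-83 + 97)*161)*(-8 + 2*((1/5)*24)) = (14*161)*(-8 + 2*(24/5)) = 2254*(-8 + 48/5) = 2254*(8/5) = 18032/5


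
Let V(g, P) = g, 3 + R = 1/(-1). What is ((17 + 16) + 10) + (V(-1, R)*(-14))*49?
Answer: 729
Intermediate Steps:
R = -4 (R = -3 + 1/(-1) = -3 - 1 = -4)
((17 + 16) + 10) + (V(-1, R)*(-14))*49 = ((17 + 16) + 10) - 1*(-14)*49 = (33 + 10) + 14*49 = 43 + 686 = 729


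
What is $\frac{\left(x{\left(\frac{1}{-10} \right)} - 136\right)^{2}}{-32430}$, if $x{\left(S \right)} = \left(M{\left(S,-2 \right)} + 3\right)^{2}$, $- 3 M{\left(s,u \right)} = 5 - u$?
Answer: $- \frac{148840}{262683} \approx -0.56661$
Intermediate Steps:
$M{\left(s,u \right)} = - \frac{5}{3} + \frac{u}{3}$ ($M{\left(s,u \right)} = - \frac{5 - u}{3} = - \frac{5}{3} + \frac{u}{3}$)
$x{\left(S \right)} = \frac{4}{9}$ ($x{\left(S \right)} = \left(\left(- \frac{5}{3} + \frac{1}{3} \left(-2\right)\right) + 3\right)^{2} = \left(\left(- \frac{5}{3} - \frac{2}{3}\right) + 3\right)^{2} = \left(- \frac{7}{3} + 3\right)^{2} = \left(\frac{2}{3}\right)^{2} = \frac{4}{9}$)
$\frac{\left(x{\left(\frac{1}{-10} \right)} - 136\right)^{2}}{-32430} = \frac{\left(\frac{4}{9} - 136\right)^{2}}{-32430} = \left(- \frac{1220}{9}\right)^{2} \left(- \frac{1}{32430}\right) = \frac{1488400}{81} \left(- \frac{1}{32430}\right) = - \frac{148840}{262683}$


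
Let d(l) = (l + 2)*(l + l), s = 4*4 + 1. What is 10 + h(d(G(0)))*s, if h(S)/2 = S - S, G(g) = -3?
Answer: 10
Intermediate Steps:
s = 17 (s = 16 + 1 = 17)
d(l) = 2*l*(2 + l) (d(l) = (2 + l)*(2*l) = 2*l*(2 + l))
h(S) = 0 (h(S) = 2*(S - S) = 2*0 = 0)
10 + h(d(G(0)))*s = 10 + 0*17 = 10 + 0 = 10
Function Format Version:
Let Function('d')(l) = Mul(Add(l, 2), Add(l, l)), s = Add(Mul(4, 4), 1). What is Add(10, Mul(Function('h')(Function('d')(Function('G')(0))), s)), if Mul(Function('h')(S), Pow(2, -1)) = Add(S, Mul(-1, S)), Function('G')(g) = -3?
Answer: 10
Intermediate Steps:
s = 17 (s = Add(16, 1) = 17)
Function('d')(l) = Mul(2, l, Add(2, l)) (Function('d')(l) = Mul(Add(2, l), Mul(2, l)) = Mul(2, l, Add(2, l)))
Function('h')(S) = 0 (Function('h')(S) = Mul(2, Add(S, Mul(-1, S))) = Mul(2, 0) = 0)
Add(10, Mul(Function('h')(Function('d')(Function('G')(0))), s)) = Add(10, Mul(0, 17)) = Add(10, 0) = 10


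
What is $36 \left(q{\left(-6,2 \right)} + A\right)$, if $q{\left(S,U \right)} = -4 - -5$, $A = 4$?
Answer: $180$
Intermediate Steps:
$q{\left(S,U \right)} = 1$ ($q{\left(S,U \right)} = -4 + 5 = 1$)
$36 \left(q{\left(-6,2 \right)} + A\right) = 36 \left(1 + 4\right) = 36 \cdot 5 = 180$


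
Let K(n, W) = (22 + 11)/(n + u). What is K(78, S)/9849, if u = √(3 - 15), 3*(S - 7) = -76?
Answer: 143/3335528 - 11*I*√3/10006584 ≈ 4.2872e-5 - 1.904e-6*I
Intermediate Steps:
S = -55/3 (S = 7 + (⅓)*(-76) = 7 - 76/3 = -55/3 ≈ -18.333)
u = 2*I*√3 (u = √(-12) = 2*I*√3 ≈ 3.4641*I)
K(n, W) = 33/(n + 2*I*√3) (K(n, W) = (22 + 11)/(n + 2*I*√3) = 33/(n + 2*I*√3))
K(78, S)/9849 = (33/(78 + 2*I*√3))/9849 = (33/(78 + 2*I*√3))*(1/9849) = 11/(3283*(78 + 2*I*√3))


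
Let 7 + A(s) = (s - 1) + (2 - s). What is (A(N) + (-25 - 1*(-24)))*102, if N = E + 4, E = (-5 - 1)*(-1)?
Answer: -714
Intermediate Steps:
E = 6 (E = -6*(-1) = 6)
N = 10 (N = 6 + 4 = 10)
A(s) = -6 (A(s) = -7 + ((s - 1) + (2 - s)) = -7 + ((-1 + s) + (2 - s)) = -7 + 1 = -6)
(A(N) + (-25 - 1*(-24)))*102 = (-6 + (-25 - 1*(-24)))*102 = (-6 + (-25 + 24))*102 = (-6 - 1)*102 = -7*102 = -714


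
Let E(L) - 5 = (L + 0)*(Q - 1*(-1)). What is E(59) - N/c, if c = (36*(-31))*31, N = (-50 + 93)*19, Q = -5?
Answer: -7990859/34596 ≈ -230.98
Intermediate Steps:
N = 817 (N = 43*19 = 817)
E(L) = 5 - 4*L (E(L) = 5 + (L + 0)*(-5 - 1*(-1)) = 5 + L*(-5 + 1) = 5 + L*(-4) = 5 - 4*L)
c = -34596 (c = -1116*31 = -34596)
E(59) - N/c = (5 - 4*59) - 817/(-34596) = (5 - 236) - 817*(-1)/34596 = -231 - 1*(-817/34596) = -231 + 817/34596 = -7990859/34596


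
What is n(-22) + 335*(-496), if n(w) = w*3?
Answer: -166226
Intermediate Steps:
n(w) = 3*w
n(-22) + 335*(-496) = 3*(-22) + 335*(-496) = -66 - 166160 = -166226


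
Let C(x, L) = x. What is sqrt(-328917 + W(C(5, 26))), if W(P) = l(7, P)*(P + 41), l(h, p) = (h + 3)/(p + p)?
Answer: 19*I*sqrt(911) ≈ 573.47*I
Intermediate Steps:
l(h, p) = (3 + h)/(2*p) (l(h, p) = (3 + h)/((2*p)) = (3 + h)*(1/(2*p)) = (3 + h)/(2*p))
W(P) = 5*(41 + P)/P (W(P) = ((3 + 7)/(2*P))*(P + 41) = ((1/2)*10/P)*(41 + P) = (5/P)*(41 + P) = 5*(41 + P)/P)
sqrt(-328917 + W(C(5, 26))) = sqrt(-328917 + (5 + 205/5)) = sqrt(-328917 + (5 + 205*(1/5))) = sqrt(-328917 + (5 + 41)) = sqrt(-328917 + 46) = sqrt(-328871) = 19*I*sqrt(911)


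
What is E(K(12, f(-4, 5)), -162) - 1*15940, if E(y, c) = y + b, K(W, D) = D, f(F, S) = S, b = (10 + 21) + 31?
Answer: -15873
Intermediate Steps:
b = 62 (b = 31 + 31 = 62)
E(y, c) = 62 + y (E(y, c) = y + 62 = 62 + y)
E(K(12, f(-4, 5)), -162) - 1*15940 = (62 + 5) - 1*15940 = 67 - 15940 = -15873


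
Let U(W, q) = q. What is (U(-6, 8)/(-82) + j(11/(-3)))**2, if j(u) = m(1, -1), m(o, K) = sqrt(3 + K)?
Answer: 3378/1681 - 8*sqrt(2)/41 ≈ 1.7336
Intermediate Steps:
j(u) = sqrt(2) (j(u) = sqrt(3 - 1) = sqrt(2))
(U(-6, 8)/(-82) + j(11/(-3)))**2 = (8/(-82) + sqrt(2))**2 = (8*(-1/82) + sqrt(2))**2 = (-4/41 + sqrt(2))**2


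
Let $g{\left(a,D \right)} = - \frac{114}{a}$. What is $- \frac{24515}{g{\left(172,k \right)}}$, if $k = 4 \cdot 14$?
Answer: $\frac{2108290}{57} \approx 36988.0$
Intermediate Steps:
$k = 56$
$- \frac{24515}{g{\left(172,k \right)}} = - \frac{24515}{\left(-114\right) \frac{1}{172}} = - \frac{24515}{- \frac{57}{86}} = \left(-24515\right) \left(- \frac{86}{57}\right) = \frac{2108290}{57}$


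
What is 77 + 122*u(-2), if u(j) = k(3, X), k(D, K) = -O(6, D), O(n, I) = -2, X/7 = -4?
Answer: 321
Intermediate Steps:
X = -28 (X = 7*(-4) = -28)
k(D, K) = 2 (k(D, K) = -1*(-2) = 2)
u(j) = 2
77 + 122*u(-2) = 77 + 122*2 = 77 + 244 = 321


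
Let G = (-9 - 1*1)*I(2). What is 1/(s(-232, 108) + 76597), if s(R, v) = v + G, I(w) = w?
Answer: 1/76685 ≈ 1.3040e-5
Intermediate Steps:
G = -20 (G = (-9 - 1*1)*2 = (-9 - 1)*2 = -10*2 = -20)
s(R, v) = -20 + v (s(R, v) = v - 20 = -20 + v)
1/(s(-232, 108) + 76597) = 1/((-20 + 108) + 76597) = 1/(88 + 76597) = 1/76685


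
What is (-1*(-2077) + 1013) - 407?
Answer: 2683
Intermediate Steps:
(-1*(-2077) + 1013) - 407 = (2077 + 1013) - 407 = 3090 - 407 = 2683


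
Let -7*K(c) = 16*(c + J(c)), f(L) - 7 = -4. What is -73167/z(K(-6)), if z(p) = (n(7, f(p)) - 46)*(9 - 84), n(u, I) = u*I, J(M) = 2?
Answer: -24389/625 ≈ -39.022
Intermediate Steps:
f(L) = 3 (f(L) = 7 - 4 = 3)
n(u, I) = I*u
K(c) = -32/7 - 16*c/7 (K(c) = -16*(c + 2)/7 = -16*(2 + c)/7 = -(32 + 16*c)/7 = -32/7 - 16*c/7)
z(p) = 1875 (z(p) = (3*7 - 46)*(9 - 84) = (21 - 46)*(-75) = -25*(-75) = 1875)
-73167/z(K(-6)) = -73167/1875 = -73167*1/1875 = -24389/625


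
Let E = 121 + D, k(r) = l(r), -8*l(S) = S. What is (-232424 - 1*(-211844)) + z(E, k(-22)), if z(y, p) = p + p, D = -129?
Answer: -41149/2 ≈ -20575.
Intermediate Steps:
l(S) = -S/8
k(r) = -r/8
E = -8 (E = 121 - 129 = -8)
z(y, p) = 2*p
(-232424 - 1*(-211844)) + z(E, k(-22)) = (-232424 - 1*(-211844)) + 2*(-⅛*(-22)) = (-232424 + 211844) + 2*(11/4) = -20580 + 11/2 = -41149/2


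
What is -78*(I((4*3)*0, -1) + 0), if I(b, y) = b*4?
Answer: 0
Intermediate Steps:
I(b, y) = 4*b
-78*(I((4*3)*0, -1) + 0) = -78*(4*((4*3)*0) + 0) = -78*(4*(12*0) + 0) = -78*(4*0 + 0) = -78*(0 + 0) = -78*0 = 0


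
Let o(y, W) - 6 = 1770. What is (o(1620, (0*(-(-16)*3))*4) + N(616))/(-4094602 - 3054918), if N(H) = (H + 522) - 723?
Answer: -313/1021360 ≈ -0.00030645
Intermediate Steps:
N(H) = -201 + H (N(H) = (522 + H) - 723 = -201 + H)
o(y, W) = 1776 (o(y, W) = 6 + 1770 = 1776)
(o(1620, (0*(-(-16)*3))*4) + N(616))/(-4094602 - 3054918) = (1776 + (-201 + 616))/(-4094602 - 3054918) = (1776 + 415)/(-7149520) = 2191*(-1/7149520) = -313/1021360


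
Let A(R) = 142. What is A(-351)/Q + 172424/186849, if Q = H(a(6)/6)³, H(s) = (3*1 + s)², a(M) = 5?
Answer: 26762843150984/27660357823761 ≈ 0.96755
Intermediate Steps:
H(s) = (3 + s)²
Q = 148035889/46656 (Q = ((3 + 5/6)²)³ = ((3 + 5*(⅙))²)³ = ((3 + ⅚)²)³ = ((23/6)²)³ = (529/36)³ = 148035889/46656 ≈ 3172.9)
A(-351)/Q + 172424/186849 = 142/(148035889/46656) + 172424/186849 = 142*(46656/148035889) + 172424*(1/186849) = 6625152/148035889 + 172424/186849 = 26762843150984/27660357823761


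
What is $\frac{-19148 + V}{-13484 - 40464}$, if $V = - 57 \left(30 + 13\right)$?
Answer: $\frac{21599}{53948} \approx 0.40037$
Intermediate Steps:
$V = -2451$ ($V = \left(-57\right) 43 = -2451$)
$\frac{-19148 + V}{-13484 - 40464} = \frac{-19148 - 2451}{-13484 - 40464} = - \frac{21599}{-53948} = \left(-21599\right) \left(- \frac{1}{53948}\right) = \frac{21599}{53948}$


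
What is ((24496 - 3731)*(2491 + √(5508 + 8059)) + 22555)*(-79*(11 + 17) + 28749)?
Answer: 1373241187290 + 551040805*√13567 ≈ 1.4374e+12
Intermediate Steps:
((24496 - 3731)*(2491 + √(5508 + 8059)) + 22555)*(-79*(11 + 17) + 28749) = (20765*(2491 + √13567) + 22555)*(-79*28 + 28749) = ((51725615 + 20765*√13567) + 22555)*(-2212 + 28749) = (51748170 + 20765*√13567)*26537 = 1373241187290 + 551040805*√13567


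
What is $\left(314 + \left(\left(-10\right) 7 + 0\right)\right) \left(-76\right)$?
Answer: $-18544$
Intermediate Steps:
$\left(314 + \left(\left(-10\right) 7 + 0\right)\right) \left(-76\right) = \left(314 + \left(-70 + 0\right)\right) \left(-76\right) = \left(314 - 70\right) \left(-76\right) = 244 \left(-76\right) = -18544$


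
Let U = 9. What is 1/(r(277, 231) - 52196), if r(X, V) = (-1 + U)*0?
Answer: -1/52196 ≈ -1.9159e-5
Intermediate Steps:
r(X, V) = 0 (r(X, V) = (-1 + 9)*0 = 8*0 = 0)
1/(r(277, 231) - 52196) = 1/(0 - 52196) = 1/(-52196) = -1/52196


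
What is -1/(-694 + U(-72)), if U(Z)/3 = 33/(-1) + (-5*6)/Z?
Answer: 4/3167 ≈ 0.0012630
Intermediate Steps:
U(Z) = -99 - 90/Z (U(Z) = 3*(33/(-1) + (-5*6)/Z) = 3*(33*(-1) - 30/Z) = 3*(-33 - 30/Z) = -99 - 90/Z)
-1/(-694 + U(-72)) = -1/(-694 + (-99 - 90/(-72))) = -1/(-694 + (-99 - 90*(-1/72))) = -1/(-694 + (-99 + 5/4)) = -1/(-694 - 391/4) = -1/(-3167/4) = -1*(-4/3167) = 4/3167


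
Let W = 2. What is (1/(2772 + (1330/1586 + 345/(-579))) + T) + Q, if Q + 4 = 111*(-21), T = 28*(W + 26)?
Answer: -658072051829/424288978 ≈ -1551.0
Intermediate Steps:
T = 784 (T = 28*(2 + 26) = 28*28 = 784)
Q = -2335 (Q = -4 + 111*(-21) = -4 - 2331 = -2335)
(1/(2772 + (1330/1586 + 345/(-579))) + T) + Q = (1/(2772 + (1330/1586 + 345/(-579))) + 784) - 2335 = (1/(2772 + (1330*(1/1586) + 345*(-1/579))) + 784) - 2335 = (1/(2772 + (665/793 - 115/193)) + 784) - 2335 = (1/(2772 + 37150/153049) + 784) - 2335 = (1/(424288978/153049) + 784) - 2335 = (153049/424288978 + 784) - 2335 = 332642711801/424288978 - 2335 = -658072051829/424288978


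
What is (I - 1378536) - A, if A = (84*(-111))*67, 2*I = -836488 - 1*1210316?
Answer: -1777230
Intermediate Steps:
I = -1023402 (I = (-836488 - 1*1210316)/2 = (-836488 - 1210316)/2 = (½)*(-2046804) = -1023402)
A = -624708 (A = -9324*67 = -624708)
(I - 1378536) - A = (-1023402 - 1378536) - 1*(-624708) = -2401938 + 624708 = -1777230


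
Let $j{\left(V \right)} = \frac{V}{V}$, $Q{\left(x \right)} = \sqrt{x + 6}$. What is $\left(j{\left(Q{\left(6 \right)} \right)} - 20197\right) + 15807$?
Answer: $-4389$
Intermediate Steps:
$Q{\left(x \right)} = \sqrt{6 + x}$
$j{\left(V \right)} = 1$
$\left(j{\left(Q{\left(6 \right)} \right)} - 20197\right) + 15807 = \left(1 - 20197\right) + 15807 = -20196 + 15807 = -4389$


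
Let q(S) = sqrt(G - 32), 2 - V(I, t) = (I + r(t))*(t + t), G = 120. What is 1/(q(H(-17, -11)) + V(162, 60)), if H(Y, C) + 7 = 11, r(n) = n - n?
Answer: -9719/188917878 - sqrt(22)/188917878 ≈ -5.1470e-5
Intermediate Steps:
r(n) = 0
H(Y, C) = 4 (H(Y, C) = -7 + 11 = 4)
V(I, t) = 2 - 2*I*t (V(I, t) = 2 - (I + 0)*(t + t) = 2 - I*2*t = 2 - 2*I*t)
q(S) = 2*sqrt(22) (q(S) = sqrt(120 - 32) = sqrt(88) = 2*sqrt(22))
1/(q(H(-17, -11)) + V(162, 60)) = 1/(2*sqrt(22) + (2 - 2*162*60)) = 1/(2*sqrt(22) + (2 - 19440)) = 1/(2*sqrt(22) - 19438) = 1/(-19438 + 2*sqrt(22))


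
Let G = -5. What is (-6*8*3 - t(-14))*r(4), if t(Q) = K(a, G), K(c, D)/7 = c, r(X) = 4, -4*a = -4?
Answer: -604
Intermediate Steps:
a = 1 (a = -¼*(-4) = 1)
K(c, D) = 7*c
t(Q) = 7 (t(Q) = 7*1 = 7)
(-6*8*3 - t(-14))*r(4) = (-6*8*3 - 1*7)*4 = (-48*3 - 7)*4 = (-144 - 7)*4 = -151*4 = -604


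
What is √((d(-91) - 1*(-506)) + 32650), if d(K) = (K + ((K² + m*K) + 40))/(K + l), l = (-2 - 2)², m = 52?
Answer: √827734/5 ≈ 181.96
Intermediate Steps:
l = 16 (l = (-4)² = 16)
d(K) = (40 + K² + 53*K)/(16 + K) (d(K) = (K + ((K² + 52*K) + 40))/(K + 16) = (K + (40 + K² + 52*K))/(16 + K) = (40 + K² + 53*K)/(16 + K))
√((d(-91) - 1*(-506)) + 32650) = √(((40 + (-91)² + 53*(-91))/(16 - 91) - 1*(-506)) + 32650) = √(((40 + 8281 - 4823)/(-75) + 506) + 32650) = √((-1/75*3498 + 506) + 32650) = √((-1166/25 + 506) + 32650) = √(11484/25 + 32650) = √(827734/25) = √827734/5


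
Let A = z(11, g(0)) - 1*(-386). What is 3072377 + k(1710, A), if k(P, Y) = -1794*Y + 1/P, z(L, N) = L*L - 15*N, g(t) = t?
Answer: 3698420491/1710 ≈ 2.1628e+6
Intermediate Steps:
z(L, N) = L**2 - 15*N
A = 507 (A = (11**2 - 15*0) - 1*(-386) = (121 + 0) + 386 = 121 + 386 = 507)
k(P, Y) = 1/P - 1794*Y
3072377 + k(1710, A) = 3072377 + (1/1710 - 1794*507) = 3072377 + (1/1710 - 909558) = 3072377 - 1555344179/1710 = 3698420491/1710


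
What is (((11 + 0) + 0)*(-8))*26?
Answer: -2288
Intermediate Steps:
(((11 + 0) + 0)*(-8))*26 = ((11 + 0)*(-8))*26 = (11*(-8))*26 = -88*26 = -2288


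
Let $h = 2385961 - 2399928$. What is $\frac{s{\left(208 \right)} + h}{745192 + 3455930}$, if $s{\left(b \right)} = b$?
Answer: $- \frac{13759}{4201122} \approx -0.0032751$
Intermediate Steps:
$h = -13967$ ($h = 2385961 - 2399928 = -13967$)
$\frac{s{\left(208 \right)} + h}{745192 + 3455930} = \frac{208 - 13967}{745192 + 3455930} = - \frac{13759}{4201122}$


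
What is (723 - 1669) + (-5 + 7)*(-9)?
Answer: -964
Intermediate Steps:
(723 - 1669) + (-5 + 7)*(-9) = -946 + 2*(-9) = -946 - 18 = -964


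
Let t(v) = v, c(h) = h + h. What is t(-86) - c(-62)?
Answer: 38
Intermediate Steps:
c(h) = 2*h
t(-86) - c(-62) = -86 - 2*(-62) = -86 - 1*(-124) = -86 + 124 = 38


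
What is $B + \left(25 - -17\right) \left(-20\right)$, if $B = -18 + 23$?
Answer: $-835$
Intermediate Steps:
$B = 5$
$B + \left(25 - -17\right) \left(-20\right) = 5 + \left(25 - -17\right) \left(-20\right) = 5 + \left(25 + 17\right) \left(-20\right) = 5 + 42 \left(-20\right) = 5 - 840 = -835$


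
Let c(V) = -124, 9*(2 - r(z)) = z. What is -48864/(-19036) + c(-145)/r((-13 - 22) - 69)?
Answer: -1910346/290299 ≈ -6.5806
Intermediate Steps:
r(z) = 2 - z/9
-48864/(-19036) + c(-145)/r((-13 - 22) - 69) = -48864/(-19036) - 124/(2 - ((-13 - 22) - 69)/9) = -48864*(-1/19036) - 124/(2 - (-35 - 69)/9) = 12216/4759 - 124/(2 - 1/9*(-104)) = 12216/4759 - 124/(2 + 104/9) = 12216/4759 - 124/122/9 = 12216/4759 - 124*9/122 = 12216/4759 - 558/61 = -1910346/290299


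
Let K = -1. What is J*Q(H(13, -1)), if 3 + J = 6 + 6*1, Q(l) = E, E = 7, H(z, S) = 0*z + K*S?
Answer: 63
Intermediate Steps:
H(z, S) = -S (H(z, S) = 0*z - S = 0 - S = -S)
Q(l) = 7
J = 9 (J = -3 + (6 + 6*1) = -3 + (6 + 6) = -3 + 12 = 9)
J*Q(H(13, -1)) = 9*7 = 63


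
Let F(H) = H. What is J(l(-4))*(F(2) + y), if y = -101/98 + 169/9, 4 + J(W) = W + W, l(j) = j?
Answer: -34834/147 ≈ -236.97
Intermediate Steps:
J(W) = -4 + 2*W (J(W) = -4 + (W + W) = -4 + 2*W)
y = 15653/882 (y = -101*1/98 + 169*(⅑) = -101/98 + 169/9 = 15653/882 ≈ 17.747)
J(l(-4))*(F(2) + y) = (-4 + 2*(-4))*(2 + 15653/882) = (-4 - 8)*(17417/882) = -12*17417/882 = -34834/147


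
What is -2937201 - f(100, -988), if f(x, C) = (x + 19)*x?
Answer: -2949101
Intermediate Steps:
f(x, C) = x*(19 + x) (f(x, C) = (19 + x)*x = x*(19 + x))
-2937201 - f(100, -988) = -2937201 - 100*(19 + 100) = -2937201 - 100*119 = -2937201 - 1*11900 = -2937201 - 11900 = -2949101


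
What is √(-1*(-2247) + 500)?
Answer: √2747 ≈ 52.412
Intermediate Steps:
√(-1*(-2247) + 500) = √(2247 + 500) = √2747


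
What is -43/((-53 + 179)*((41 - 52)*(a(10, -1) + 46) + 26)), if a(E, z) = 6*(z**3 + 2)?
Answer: 43/68796 ≈ 0.00062504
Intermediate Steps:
a(E, z) = 12 + 6*z**3 (a(E, z) = 6*(2 + z**3) = 12 + 6*z**3)
-43/((-53 + 179)*((41 - 52)*(a(10, -1) + 46) + 26)) = -43/((-53 + 179)*((41 - 52)*((12 + 6*(-1)**3) + 46) + 26)) = -43/(126*(-11*((12 + 6*(-1)) + 46) + 26)) = -43/(126*(-11*((12 - 6) + 46) + 26)) = -43/(126*(-11*(6 + 46) + 26)) = -43/(126*(-11*52 + 26)) = -43/(126*(-572 + 26)) = -43/(126*(-546)) = -43/(-68796) = -1/68796*(-43) = 43/68796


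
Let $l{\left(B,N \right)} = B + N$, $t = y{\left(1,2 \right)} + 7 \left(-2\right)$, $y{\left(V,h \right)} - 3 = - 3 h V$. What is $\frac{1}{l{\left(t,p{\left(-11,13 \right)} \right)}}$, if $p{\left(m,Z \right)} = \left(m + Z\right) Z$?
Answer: $\frac{1}{9} \approx 0.11111$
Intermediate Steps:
$y{\left(V,h \right)} = 3 - 3 V h$ ($y{\left(V,h \right)} = 3 + - 3 h V = 3 - 3 V h$)
$p{\left(m,Z \right)} = Z \left(Z + m\right)$ ($p{\left(m,Z \right)} = \left(Z + m\right) Z = Z \left(Z + m\right)$)
$t = -17$ ($t = \left(3 - 3 \cdot 2\right) + 7 \left(-2\right) = \left(3 - 6\right) - 14 = -3 - 14 = -17$)
$\frac{1}{l{\left(t,p{\left(-11,13 \right)} \right)}} = \frac{1}{-17 + 13 \left(13 - 11\right)} = \frac{1}{-17 + 13 \cdot 2} = \frac{1}{-17 + 26} = \frac{1}{9}$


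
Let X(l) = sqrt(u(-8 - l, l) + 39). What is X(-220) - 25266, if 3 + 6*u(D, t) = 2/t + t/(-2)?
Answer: -25266 + sqrt(687665)/110 ≈ -25258.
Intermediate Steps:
u(D, t) = -1/2 - t/12 + 1/(3*t) (u(D, t) = -1/2 + (2/t + t/(-2))/6 = -1/2 + (2/t + t*(-1/2))/6 = -1/2 + (2/t - t/2)/6 = -1/2 + (-t/12 + 1/(3*t)) = -1/2 - t/12 + 1/(3*t))
X(l) = sqrt(39 + (4 - l*(6 + l))/(12*l)) (X(l) = sqrt((4 - l*(6 + l))/(12*l) + 39) = sqrt(39 + (4 - l*(6 + l))/(12*l)))
X(-220) - 25266 = sqrt(1386 - 3*(-220) + 12/(-220))/6 - 25266 = sqrt(1386 + 660 + 12*(-1/220))/6 - 25266 = sqrt(1386 + 660 - 3/55)/6 - 25266 = sqrt(112527/55)/6 - 25266 = (3*sqrt(687665)/55)/6 - 25266 = sqrt(687665)/110 - 25266 = -25266 + sqrt(687665)/110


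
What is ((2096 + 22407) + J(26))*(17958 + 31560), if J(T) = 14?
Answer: 1214032806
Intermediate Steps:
((2096 + 22407) + J(26))*(17958 + 31560) = ((2096 + 22407) + 14)*(17958 + 31560) = (24503 + 14)*49518 = 24517*49518 = 1214032806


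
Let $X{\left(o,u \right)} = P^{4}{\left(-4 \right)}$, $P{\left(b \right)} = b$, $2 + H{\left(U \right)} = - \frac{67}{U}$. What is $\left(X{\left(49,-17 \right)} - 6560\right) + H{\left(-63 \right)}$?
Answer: $- \frac{397211}{63} \approx -6304.9$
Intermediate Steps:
$H{\left(U \right)} = -2 - \frac{67}{U}$
$X{\left(o,u \right)} = 256$ ($X{\left(o,u \right)} = \left(-4\right)^{4} = 256$)
$\left(X{\left(49,-17 \right)} - 6560\right) + H{\left(-63 \right)} = \left(256 - 6560\right) - \left(2 + \frac{67}{-63}\right) = -6304 - \frac{59}{63} = - \frac{397211}{63}$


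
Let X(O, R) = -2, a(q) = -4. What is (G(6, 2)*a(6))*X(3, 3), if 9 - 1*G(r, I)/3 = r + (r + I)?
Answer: -120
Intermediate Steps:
G(r, I) = 27 - 6*r - 3*I (G(r, I) = 27 - 3*(r + (r + I)) = 27 - 3*(r + (I + r)) = 27 - 3*(I + 2*r) = 27 + (-6*r - 3*I) = 27 - 6*r - 3*I)
(G(6, 2)*a(6))*X(3, 3) = ((27 - 6*6 - 3*2)*(-4))*(-2) = ((27 - 36 - 6)*(-4))*(-2) = -15*(-4)*(-2) = 60*(-2) = -120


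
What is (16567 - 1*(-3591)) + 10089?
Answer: 30247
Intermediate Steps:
(16567 - 1*(-3591)) + 10089 = (16567 + 3591) + 10089 = 20158 + 10089 = 30247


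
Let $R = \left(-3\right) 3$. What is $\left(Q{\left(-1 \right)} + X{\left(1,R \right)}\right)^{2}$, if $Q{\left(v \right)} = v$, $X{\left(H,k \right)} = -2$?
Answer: $9$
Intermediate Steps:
$R = -9$
$\left(Q{\left(-1 \right)} + X{\left(1,R \right)}\right)^{2} = \left(-1 - 2\right)^{2} = \left(-3\right)^{2} = 9$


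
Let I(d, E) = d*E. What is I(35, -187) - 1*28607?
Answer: -35152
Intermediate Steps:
I(d, E) = E*d
I(35, -187) - 1*28607 = -187*35 - 1*28607 = -6545 - 28607 = -35152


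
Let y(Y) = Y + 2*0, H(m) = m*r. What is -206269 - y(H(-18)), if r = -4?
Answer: -206341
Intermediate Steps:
H(m) = -4*m (H(m) = m*(-4) = -4*m)
y(Y) = Y (y(Y) = Y + 0 = Y)
-206269 - y(H(-18)) = -206269 - (-4)*(-18) = -206269 - 1*72 = -206269 - 72 = -206341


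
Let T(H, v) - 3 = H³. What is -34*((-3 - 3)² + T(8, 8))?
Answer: -18734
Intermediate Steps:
T(H, v) = 3 + H³
-34*((-3 - 3)² + T(8, 8)) = -34*((-3 - 3)² + (3 + 8³)) = -34*((-6)² + (3 + 512)) = -34*(36 + 515) = -34*551 = -18734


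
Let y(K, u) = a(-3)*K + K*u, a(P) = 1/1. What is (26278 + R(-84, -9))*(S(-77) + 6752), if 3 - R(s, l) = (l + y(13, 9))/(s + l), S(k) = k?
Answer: 5438465150/31 ≈ 1.7543e+8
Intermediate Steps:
a(P) = 1
y(K, u) = K + K*u (y(K, u) = 1*K + K*u = K + K*u)
R(s, l) = 3 - (130 + l)/(l + s) (R(s, l) = 3 - (l + 13*(1 + 9))/(s + l) = 3 - (l + 13*10)/(l + s) = 3 - (l + 130)/(l + s) = 3 - (130 + l)/(l + s))
(26278 + R(-84, -9))*(S(-77) + 6752) = (26278 + (-130 + 2*(-9) + 3*(-84))/(-9 - 84))*(-77 + 6752) = (26278 + (-130 - 18 - 252)/(-93))*6675 = (26278 - 1/93*(-400))*6675 = (26278 + 400/93)*6675 = (2444254/93)*6675 = 5438465150/31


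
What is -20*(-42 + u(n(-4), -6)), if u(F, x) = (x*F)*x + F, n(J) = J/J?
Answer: 100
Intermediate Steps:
n(J) = 1
u(F, x) = F + F*x**2 (u(F, x) = (F*x)*x + F = F*x**2 + F = F + F*x**2)
-20*(-42 + u(n(-4), -6)) = -20*(-42 + 1*(1 + (-6)**2)) = -20*(-42 + 1*(1 + 36)) = -20*(-42 + 1*37) = -20*(-42 + 37) = -20*(-5) = 100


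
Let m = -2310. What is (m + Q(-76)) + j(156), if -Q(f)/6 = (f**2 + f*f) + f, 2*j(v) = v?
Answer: -71088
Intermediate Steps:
j(v) = v/2
Q(f) = -12*f**2 - 6*f (Q(f) = -6*((f**2 + f*f) + f) = -6*((f**2 + f**2) + f) = -6*(2*f**2 + f) = -6*(f + 2*f**2) = -12*f**2 - 6*f)
(m + Q(-76)) + j(156) = (-2310 - 6*(-76)*(1 + 2*(-76))) + (1/2)*156 = (-2310 - 6*(-76)*(1 - 152)) + 78 = (-2310 - 6*(-76)*(-151)) + 78 = (-2310 - 68856) + 78 = -71166 + 78 = -71088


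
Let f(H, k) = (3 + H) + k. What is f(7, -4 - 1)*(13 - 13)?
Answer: 0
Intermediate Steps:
f(H, k) = 3 + H + k
f(7, -4 - 1)*(13 - 13) = (3 + 7 + (-4 - 1))*(13 - 13) = (3 + 7 - 5)*0 = 5*0 = 0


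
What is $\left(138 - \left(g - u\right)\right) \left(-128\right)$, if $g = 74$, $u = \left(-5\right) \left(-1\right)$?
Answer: $-8832$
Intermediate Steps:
$u = 5$
$\left(138 - \left(g - u\right)\right) \left(-128\right) = \left(138 + \left(5 - 74\right)\right) \left(-128\right) = \left(138 - 69\right) \left(-128\right) = 69 \left(-128\right) = -8832$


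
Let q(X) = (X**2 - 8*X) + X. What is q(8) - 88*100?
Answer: -8792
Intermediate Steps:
q(X) = X**2 - 7*X
q(8) - 88*100 = 8*(-7 + 8) - 88*100 = 8*1 - 8800 = 8 - 8800 = -8792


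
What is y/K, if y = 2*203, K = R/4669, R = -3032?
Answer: -947807/1516 ≈ -625.20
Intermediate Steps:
K = -3032/4669 ≈ -0.64939
y = 406
y/K = 406/(-3032/4669) = 406*(-4669/3032) = -947807/1516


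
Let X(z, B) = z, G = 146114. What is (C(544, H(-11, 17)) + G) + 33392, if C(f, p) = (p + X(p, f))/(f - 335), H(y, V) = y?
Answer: 3410612/19 ≈ 1.7951e+5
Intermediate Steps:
C(f, p) = 2*p/(-335 + f) (C(f, p) = (p + p)/(f - 335) = (2*p)/(-335 + f) = 2*p/(-335 + f))
(C(544, H(-11, 17)) + G) + 33392 = (2*(-11)/(-335 + 544) + 146114) + 33392 = (2*(-11)/209 + 146114) + 33392 = (2*(-11)*(1/209) + 146114) + 33392 = (-2/19 + 146114) + 33392 = 2776164/19 + 33392 = 3410612/19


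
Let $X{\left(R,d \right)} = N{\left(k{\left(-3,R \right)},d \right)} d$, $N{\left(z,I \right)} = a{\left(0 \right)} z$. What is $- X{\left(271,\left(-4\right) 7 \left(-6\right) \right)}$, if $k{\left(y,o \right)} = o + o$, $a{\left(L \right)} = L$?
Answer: $0$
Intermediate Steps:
$k{\left(y,o \right)} = 2 o$
$N{\left(z,I \right)} = 0$ ($N{\left(z,I \right)} = 0 z = 0$)
$X{\left(R,d \right)} = 0$ ($X{\left(R,d \right)} = 0 d = 0$)
$- X{\left(271,\left(-4\right) 7 \left(-6\right) \right)} = \left(-1\right) 0 = 0$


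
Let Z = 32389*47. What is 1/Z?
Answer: 1/1522283 ≈ 6.5691e-7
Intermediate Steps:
Z = 1522283
1/Z = 1/1522283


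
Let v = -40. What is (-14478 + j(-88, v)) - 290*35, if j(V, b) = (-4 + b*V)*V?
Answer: -334036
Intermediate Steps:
j(V, b) = V*(-4 + V*b) (j(V, b) = (-4 + V*b)*V = V*(-4 + V*b))
(-14478 + j(-88, v)) - 290*35 = (-14478 - 88*(-4 - 88*(-40))) - 290*35 = (-14478 - 88*(-4 + 3520)) - 10150 = (-14478 - 88*3516) - 10150 = (-14478 - 309408) - 10150 = -323886 - 10150 = -334036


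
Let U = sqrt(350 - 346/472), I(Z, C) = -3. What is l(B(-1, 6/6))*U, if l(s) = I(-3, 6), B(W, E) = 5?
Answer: -3*sqrt(4863193)/118 ≈ -56.066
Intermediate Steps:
l(s) = -3
U = sqrt(4863193)/118 (U = sqrt(350 - 346*1/472) = sqrt(350 - 173/236) = sqrt(82427/236) = sqrt(4863193)/118 ≈ 18.689)
l(B(-1, 6/6))*U = -3*sqrt(4863193)/118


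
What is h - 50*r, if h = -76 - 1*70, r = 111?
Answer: -5696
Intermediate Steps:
h = -146 (h = -76 - 70 = -146)
h - 50*r = -146 - 50*111 = -146 - 5550 = -5696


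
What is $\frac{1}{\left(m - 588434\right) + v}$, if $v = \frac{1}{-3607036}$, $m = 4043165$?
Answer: $\frac{3607036}{12461339087315} \approx 2.8946 \cdot 10^{-7}$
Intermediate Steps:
$v = - \frac{1}{3607036} \approx -2.7724 \cdot 10^{-7}$
$\frac{1}{\left(m - 588434\right) + v} = \frac{1}{\left(4043165 - 588434\right) - \frac{1}{3607036}} = \frac{1}{3454731 - \frac{1}{3607036}} = \frac{1}{\frac{12461339087315}{3607036}} = \frac{3607036}{12461339087315}$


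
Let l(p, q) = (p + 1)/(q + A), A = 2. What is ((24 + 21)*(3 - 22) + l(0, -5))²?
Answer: 6584356/9 ≈ 7.3160e+5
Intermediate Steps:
l(p, q) = (1 + p)/(2 + q) (l(p, q) = (p + 1)/(q + 2) = (1 + p)/(2 + q))
((24 + 21)*(3 - 22) + l(0, -5))² = ((24 + 21)*(3 - 22) + (1 + 0)/(2 - 5))² = (45*(-19) + 1/(-3))² = (-855 - ⅓*1)² = (-855 - ⅓)² = (-2566/3)² = 6584356/9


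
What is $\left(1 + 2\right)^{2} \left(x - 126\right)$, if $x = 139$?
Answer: $117$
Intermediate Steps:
$\left(1 + 2\right)^{2} \left(x - 126\right) = \left(1 + 2\right)^{2} \left(139 - 126\right) = 3^{2} \cdot 13 = 9 \cdot 13 = 117$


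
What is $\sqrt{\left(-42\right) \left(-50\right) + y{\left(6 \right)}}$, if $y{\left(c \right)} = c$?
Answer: $9 \sqrt{26} \approx 45.891$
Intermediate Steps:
$\sqrt{\left(-42\right) \left(-50\right) + y{\left(6 \right)}} = \sqrt{\left(-42\right) \left(-50\right) + 6} = \sqrt{2100 + 6} = \sqrt{2106} = 9 \sqrt{26}$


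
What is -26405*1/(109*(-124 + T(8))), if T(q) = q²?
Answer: 5281/1308 ≈ 4.0375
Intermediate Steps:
-26405*1/(109*(-124 + T(8))) = -26405*1/(109*(-124 + 8²)) = -26405*1/(109*(-124 + 64)) = -26405/(109*(-60)) = -26405/(-6540) = -26405*(-1/6540) = 5281/1308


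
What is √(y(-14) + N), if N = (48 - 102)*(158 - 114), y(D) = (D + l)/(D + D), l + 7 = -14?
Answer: I*√9499/2 ≈ 48.731*I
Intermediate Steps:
l = -21 (l = -7 - 14 = -21)
y(D) = (-21 + D)/(2*D) (y(D) = (D - 21)/(D + D) = (-21 + D)/((2*D)) = (-21 + D)*(1/(2*D)) = (-21 + D)/(2*D))
N = -2376 (N = -54*44 = -2376)
√(y(-14) + N) = √((½)*(-21 - 14)/(-14) - 2376) = √((½)*(-1/14)*(-35) - 2376) = √(5/4 - 2376) = √(-9499/4) = I*√9499/2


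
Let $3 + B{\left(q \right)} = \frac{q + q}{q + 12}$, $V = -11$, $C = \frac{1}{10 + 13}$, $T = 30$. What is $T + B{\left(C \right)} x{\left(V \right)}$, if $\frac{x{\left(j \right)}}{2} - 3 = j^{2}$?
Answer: $- \frac{197282}{277} \approx -712.21$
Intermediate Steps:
$C = \frac{1}{23} \approx 0.043478$
$B{\left(q \right)} = -3 + \frac{2 q}{12 + q}$ ($B{\left(q \right)} = -3 + \frac{q + q}{q + 12} = -3 + \frac{2 q}{12 + q}$)
$x{\left(j \right)} = 6 + 2 j^{2}$
$T + B{\left(C \right)} x{\left(V \right)} = 30 + \frac{-36 - \frac{1}{23}}{12 + \frac{1}{23}} \left(6 + 2 \left(-11\right)^{2}\right) = 30 + \frac{-36 - \frac{1}{23}}{\frac{277}{23}} \left(6 + 2 \cdot 121\right) = 30 + \frac{23}{277} \left(- \frac{829}{23}\right) \left(6 + 242\right) = 30 - \frac{205592}{277} = - \frac{197282}{277}$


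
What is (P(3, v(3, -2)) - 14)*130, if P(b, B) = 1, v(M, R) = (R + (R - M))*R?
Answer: -1690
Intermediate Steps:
v(M, R) = R*(-M + 2*R) (v(M, R) = (-M + 2*R)*R = R*(-M + 2*R))
(P(3, v(3, -2)) - 14)*130 = (1 - 14)*130 = -13*130 = -1690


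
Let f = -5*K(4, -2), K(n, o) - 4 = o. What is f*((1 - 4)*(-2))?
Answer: -60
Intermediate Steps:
K(n, o) = 4 + o
f = -10 (f = -5*(4 - 2) = -5*2 = -10)
f*((1 - 4)*(-2)) = -10*(1 - 4)*(-2) = -(-30)*(-2) = -10*6 = -60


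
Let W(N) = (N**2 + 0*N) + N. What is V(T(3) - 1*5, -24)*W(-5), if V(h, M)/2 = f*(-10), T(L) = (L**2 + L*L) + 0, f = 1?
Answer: -400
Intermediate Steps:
T(L) = 2*L**2 (T(L) = (L**2 + L**2) + 0 = 2*L**2 + 0 = 2*L**2)
V(h, M) = -20 (V(h, M) = 2*(1*(-10)) = 2*(-10) = -20)
W(N) = N + N**2 (W(N) = (N**2 + 0) + N = N**2 + N = N + N**2)
V(T(3) - 1*5, -24)*W(-5) = -(-100)*(1 - 5) = -(-100)*(-4) = -20*20 = -400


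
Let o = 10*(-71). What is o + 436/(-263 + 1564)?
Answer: -923274/1301 ≈ -709.67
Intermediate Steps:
o = -710
o + 436/(-263 + 1564) = -710 + 436/(-263 + 1564) = -710 + 436/1301 = -923274/1301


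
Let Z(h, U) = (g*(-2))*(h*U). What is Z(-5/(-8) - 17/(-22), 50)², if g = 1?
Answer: 9455625/484 ≈ 19536.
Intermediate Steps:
Z(h, U) = -2*U*h (Z(h, U) = (1*(-2))*(h*U) = -2*U*h)
Z(-5/(-8) - 17/(-22), 50)² = (-2*50*(-5/(-8) - 17/(-22)))² = (-2*50*(-5*(-⅛) - 17*(-1/22)))² = (-2*50*(5/8 + 17/22))² = (-2*50*123/88)² = (-3075/22)² = 9455625/484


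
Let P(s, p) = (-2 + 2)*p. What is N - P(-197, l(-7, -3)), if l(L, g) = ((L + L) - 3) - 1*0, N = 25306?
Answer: 25306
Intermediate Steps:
l(L, g) = -3 + 2*L (l(L, g) = (2*L - 3) + 0 = (-3 + 2*L) + 0 = -3 + 2*L)
P(s, p) = 0 (P(s, p) = 0*p = 0)
N - P(-197, l(-7, -3)) = 25306 - 1*0 = 25306 + 0 = 25306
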